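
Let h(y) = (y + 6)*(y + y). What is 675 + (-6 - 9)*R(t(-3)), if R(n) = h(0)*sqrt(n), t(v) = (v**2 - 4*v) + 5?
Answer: 675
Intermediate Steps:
t(v) = 5 + v**2 - 4*v
h(y) = 2*y*(6 + y) (h(y) = (6 + y)*(2*y) = 2*y*(6 + y))
R(n) = 0 (R(n) = (2*0*(6 + 0))*sqrt(n) = (2*0*6)*sqrt(n) = 0*sqrt(n) = 0)
675 + (-6 - 9)*R(t(-3)) = 675 + (-6 - 9)*0 = 675 - 15*0 = 675 + 0 = 675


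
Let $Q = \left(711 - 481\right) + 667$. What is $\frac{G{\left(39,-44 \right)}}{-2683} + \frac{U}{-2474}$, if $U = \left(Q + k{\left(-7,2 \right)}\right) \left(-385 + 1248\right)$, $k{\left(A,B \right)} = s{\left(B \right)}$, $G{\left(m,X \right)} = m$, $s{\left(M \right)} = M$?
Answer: $- \frac{2081667157}{6637742} \approx -313.61$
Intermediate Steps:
$k{\left(A,B \right)} = B$
$Q = 897$ ($Q = 230 + 667 = 897$)
$U = 775837$ ($U = \left(897 + 2\right) \left(-385 + 1248\right) = 899 \cdot 863 = 775837$)
$\frac{G{\left(39,-44 \right)}}{-2683} + \frac{U}{-2474} = \frac{39}{-2683} + \frac{775837}{-2474} = 39 \left(- \frac{1}{2683}\right) + 775837 \left(- \frac{1}{2474}\right) = - \frac{39}{2683} - \frac{775837}{2474} = - \frac{2081667157}{6637742}$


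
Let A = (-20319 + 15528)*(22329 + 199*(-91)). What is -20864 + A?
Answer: -20238884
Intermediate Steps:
A = -20218020 (A = -4791*(22329 - 18109) = -4791*4220 = -20218020)
-20864 + A = -20864 - 20218020 = -20238884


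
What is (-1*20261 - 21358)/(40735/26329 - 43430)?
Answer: 1095786651/1143427735 ≈ 0.95833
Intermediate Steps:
(-1*20261 - 21358)/(40735/26329 - 43430) = (-20261 - 21358)/(40735*(1/26329) - 43430) = -41619/(40735/26329 - 43430) = -41619/(-1143427735/26329) = -41619*(-26329/1143427735) = 1095786651/1143427735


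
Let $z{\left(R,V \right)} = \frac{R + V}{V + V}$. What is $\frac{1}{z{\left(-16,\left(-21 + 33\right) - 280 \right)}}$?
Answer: $\frac{134}{71} \approx 1.8873$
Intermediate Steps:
$z{\left(R,V \right)} = \frac{R + V}{2 V}$
$\frac{1}{z{\left(-16,\left(-21 + 33\right) - 280 \right)}} = \frac{1}{\frac{1}{2} \frac{1}{\left(-21 + 33\right) - 280} \left(-16 + \left(\left(-21 + 33\right) - 280\right)\right)} = \frac{1}{\frac{1}{2} \frac{1}{12 - 280} \left(-16 + \left(12 - 280\right)\right)} = \frac{1}{\frac{1}{2} \frac{1}{-268} \left(-16 - 268\right)} = \frac{1}{\frac{1}{2} \left(- \frac{1}{268}\right) \left(-284\right)} = \frac{1}{\frac{71}{134}} = \frac{134}{71}$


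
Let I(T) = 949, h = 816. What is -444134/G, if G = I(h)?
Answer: -444134/949 ≈ -468.00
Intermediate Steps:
G = 949
-444134/G = -444134/949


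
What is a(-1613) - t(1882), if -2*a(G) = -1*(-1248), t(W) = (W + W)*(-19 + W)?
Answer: -7012956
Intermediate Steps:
t(W) = 2*W*(-19 + W) (t(W) = (2*W)*(-19 + W) = 2*W*(-19 + W))
a(G) = -624 (a(G) = -(-1)*(-1248)/2 = -½*1248 = -624)
a(-1613) - t(1882) = -624 - 2*1882*(-19 + 1882) = -624 - 2*1882*1863 = -624 - 1*7012332 = -624 - 7012332 = -7012956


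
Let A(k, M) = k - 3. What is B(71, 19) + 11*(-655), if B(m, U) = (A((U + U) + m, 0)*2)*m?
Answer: 7847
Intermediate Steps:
A(k, M) = -3 + k
B(m, U) = m*(-6 + 2*m + 4*U) (B(m, U) = ((-3 + ((U + U) + m))*2)*m = ((-3 + (2*U + m))*2)*m = ((-3 + (m + 2*U))*2)*m = ((-3 + m + 2*U)*2)*m = (-6 + 2*m + 4*U)*m = m*(-6 + 2*m + 4*U))
B(71, 19) + 11*(-655) = 2*71*(-3 + 71 + 2*19) + 11*(-655) = 2*71*(-3 + 71 + 38) - 7205 = 2*71*106 - 7205 = 15052 - 7205 = 7847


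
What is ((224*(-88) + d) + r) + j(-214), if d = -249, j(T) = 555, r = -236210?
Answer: -255616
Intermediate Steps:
((224*(-88) + d) + r) + j(-214) = ((224*(-88) - 249) - 236210) + 555 = ((-19712 - 249) - 236210) + 555 = (-19961 - 236210) + 555 = -256171 + 555 = -255616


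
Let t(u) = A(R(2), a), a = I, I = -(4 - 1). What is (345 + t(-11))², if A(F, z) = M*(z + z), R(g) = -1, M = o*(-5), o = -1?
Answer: 99225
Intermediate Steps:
I = -3 (I = -1*3 = -3)
M = 5 (M = -1*(-5) = 5)
a = -3
A(F, z) = 10*z (A(F, z) = 5*(z + z) = 5*(2*z) = 10*z)
t(u) = -30 (t(u) = 10*(-3) = -30)
(345 + t(-11))² = (345 - 30)² = 315² = 99225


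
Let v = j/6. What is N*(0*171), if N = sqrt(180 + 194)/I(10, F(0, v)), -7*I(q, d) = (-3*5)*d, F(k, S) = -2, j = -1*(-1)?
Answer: 0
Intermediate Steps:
j = 1
v = 1/6 ≈ 0.16667
I(q, d) = 15*d/7 (I(q, d) = -(-3*5)*d/7 = -(-15)*d/7 = 15*d/7)
N = -7*sqrt(374)/30 (N = sqrt(180 + 194)/(((15/7)*(-2))) = sqrt(374)/(-30/7) = sqrt(374)*(-7/30) = -7*sqrt(374)/30 ≈ -4.5125)
N*(0*171) = (-7*sqrt(374)/30)*(0*171) = -7*sqrt(374)/30*0 = 0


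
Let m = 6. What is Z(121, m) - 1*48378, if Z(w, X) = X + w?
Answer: -48251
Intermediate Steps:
Z(121, m) - 1*48378 = (6 + 121) - 1*48378 = 127 - 48378 = -48251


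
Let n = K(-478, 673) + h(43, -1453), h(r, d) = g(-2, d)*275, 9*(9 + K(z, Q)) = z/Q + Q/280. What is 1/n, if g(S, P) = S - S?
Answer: -565320/4981517 ≈ -0.11348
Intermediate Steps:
g(S, P) = 0
K(z, Q) = -9 + Q/2520 + z/(9*Q) (K(z, Q) = -9 + (z/Q + Q/280)/9 = -9 + (Q/280 + z/Q)/9 = -9 + (Q/2520 + z/(9*Q)) = -9 + Q/2520 + z/(9*Q))
h(r, d) = 0 (h(r, d) = 0*275 = 0)
n = -4981517/565320 (n = (-9 + (1/2520)*673 + (⅑)*(-478)/673) + 0 = (-9 + 673/2520 + (⅑)*(-478)*(1/673)) + 0 = (-9 + 673/2520 - 478/6057) + 0 = -4981517/565320 + 0 = -4981517/565320 ≈ -8.8119)
1/n = 1/(-4981517/565320) = -565320/4981517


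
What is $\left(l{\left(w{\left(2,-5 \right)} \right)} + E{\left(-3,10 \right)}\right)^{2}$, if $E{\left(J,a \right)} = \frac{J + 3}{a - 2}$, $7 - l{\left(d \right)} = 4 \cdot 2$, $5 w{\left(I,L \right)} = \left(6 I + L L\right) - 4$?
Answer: $1$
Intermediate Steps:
$w{\left(I,L \right)} = - \frac{4}{5} + \frac{L^{2}}{5} + \frac{6 I}{5}$ ($w{\left(I,L \right)} = \frac{\left(6 I + L L\right) - 4}{5} = \frac{\left(6 I + L^{2}\right) - 4}{5} = \frac{\left(L^{2} + 6 I\right) - 4}{5} = \frac{-4 + L^{2} + 6 I}{5} = - \frac{4}{5} + \frac{L^{2}}{5} + \frac{6 I}{5}$)
$l{\left(d \right)} = -1$ ($l{\left(d \right)} = 7 - 4 \cdot 2 = 7 - 8 = -1$)
$E{\left(J,a \right)} = \frac{3 + J}{-2 + a}$
$\left(l{\left(w{\left(2,-5 \right)} \right)} + E{\left(-3,10 \right)}\right)^{2} = \left(-1 + \frac{3 - 3}{-2 + 10}\right)^{2} = \left(-1 + \frac{1}{8} \cdot 0\right)^{2} = \left(-1 + 0\right)^{2} = \left(-1\right)^{2} = 1$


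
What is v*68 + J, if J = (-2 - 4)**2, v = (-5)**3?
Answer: -8464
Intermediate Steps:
v = -125
J = 36 (J = (-6)**2 = 36)
v*68 + J = -125*68 + 36 = -8500 + 36 = -8464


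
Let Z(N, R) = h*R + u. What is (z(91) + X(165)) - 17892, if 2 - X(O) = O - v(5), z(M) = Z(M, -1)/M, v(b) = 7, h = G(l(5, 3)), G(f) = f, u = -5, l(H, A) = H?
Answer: -1642378/91 ≈ -18048.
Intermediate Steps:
h = 5
Z(N, R) = -5 + 5*R (Z(N, R) = 5*R - 5 = -5 + 5*R)
z(M) = -10/M (z(M) = (-5 + 5*(-1))/M = (-5 - 5)/M = -10/M)
X(O) = 9 - O (X(O) = 2 - (O - 1*7) = 2 - (O - 7) = 2 - (-7 + O) = 2 + (7 - O) = 9 - O)
(z(91) + X(165)) - 17892 = (-10/91 + (9 - 1*165)) - 17892 = (-10*1/91 + (9 - 165)) - 17892 = (-10/91 - 156) - 17892 = -14206/91 - 17892 = -1642378/91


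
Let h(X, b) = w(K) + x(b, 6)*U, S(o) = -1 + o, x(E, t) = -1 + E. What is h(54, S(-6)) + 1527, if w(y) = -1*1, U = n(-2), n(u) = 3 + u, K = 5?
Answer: 1518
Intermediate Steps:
U = 1 (U = 3 - 2 = 1)
w(y) = -1
h(X, b) = -2 + b (h(X, b) = -1 + (-1 + b)*1 = -1 + (-1 + b) = -2 + b)
h(54, S(-6)) + 1527 = (-2 + (-1 - 6)) + 1527 = (-2 - 7) + 1527 = -9 + 1527 = 1518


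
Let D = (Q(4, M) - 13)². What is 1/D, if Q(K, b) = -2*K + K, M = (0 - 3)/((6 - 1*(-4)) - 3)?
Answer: 1/289 ≈ 0.0034602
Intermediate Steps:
M = -3/7 (M = -3/((6 + 4) - 3) = -3/(10 - 3) = -3/7 ≈ -0.42857)
Q(K, b) = -K
D = 289 (D = (-1*4 - 13)² = (-4 - 13)² = (-17)² = 289)
1/D = 1/289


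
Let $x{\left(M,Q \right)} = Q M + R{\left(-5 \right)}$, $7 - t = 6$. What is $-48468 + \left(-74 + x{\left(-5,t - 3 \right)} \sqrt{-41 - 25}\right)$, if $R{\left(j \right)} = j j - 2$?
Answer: $-48542 + 33 i \sqrt{66} \approx -48542.0 + 268.09 i$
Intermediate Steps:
$t = 1$ ($t = 7 - 6 = 1$)
$R{\left(j \right)} = -2 + j^{2}$ ($R{\left(j \right)} = j^{2} - 2 = -2 + j^{2}$)
$x{\left(M,Q \right)} = 23 + M Q$ ($x{\left(M,Q \right)} = Q M - \left(2 - \left(-5\right)^{2}\right) = M Q + \left(-2 + 25\right) = M Q + 23 = 23 + M Q$)
$-48468 + \left(-74 + x{\left(-5,t - 3 \right)} \sqrt{-41 - 25}\right) = -48468 - \left(74 - \left(23 - 5 \left(1 - 3\right)\right) \sqrt{-41 - 25}\right) = -48468 - \left(74 - \left(23 - 5 \left(1 - 3\right)\right) \sqrt{-41 + \left(-26 + 1\right)}\right) = -48468 - \left(74 - \left(23 - -10\right) \sqrt{-41 - 25}\right) = -48468 - \left(74 - \left(23 + 10\right) \sqrt{-66}\right) = -48468 - \left(74 - 33 i \sqrt{66}\right) = -48542 + 33 i \sqrt{66}$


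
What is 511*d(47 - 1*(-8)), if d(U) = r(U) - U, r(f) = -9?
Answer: -32704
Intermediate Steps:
d(U) = -9 - U
511*d(47 - 1*(-8)) = 511*(-9 - (47 - 1*(-8))) = 511*(-9 - (47 + 8)) = 511*(-9 - 1*55) = 511*(-9 - 55) = 511*(-64) = -32704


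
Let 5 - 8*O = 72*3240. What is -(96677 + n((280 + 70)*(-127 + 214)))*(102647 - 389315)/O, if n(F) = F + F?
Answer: -51625466784/33325 ≈ -1.5492e+6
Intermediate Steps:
n(F) = 2*F
O = -233275/8 (O = 5/8 - 9*3240 = 5/8 - 1/8*233280 = 5/8 - 29160 = -233275/8 ≈ -29159.)
-(96677 + n((280 + 70)*(-127 + 214)))*(102647 - 389315)/O = -(96677 + 2*((280 + 70)*(-127 + 214)))*(102647 - 389315)/(-233275/8) = -(96677 + 2*(350*87))*(-286668)*(-8)/233275 = -(96677 + 2*30450)*(-286668)*(-8)/233275 = -(96677 + 60900)*(-286668)*(-8)/233275 = -157577*(-286668)*(-8)/233275 = -(-45172283436)*(-8)/233275 = -1*51625466784/33325 = -51625466784/33325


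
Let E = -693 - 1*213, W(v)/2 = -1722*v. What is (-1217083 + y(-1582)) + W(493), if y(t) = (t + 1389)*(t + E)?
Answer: -2434791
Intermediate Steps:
W(v) = -3444*v (W(v) = 2*(-1722*v) = -3444*v)
E = -906 (E = -693 - 213 = -906)
y(t) = (-906 + t)*(1389 + t) (y(t) = (t + 1389)*(t - 906) = (1389 + t)*(-906 + t) = (-906 + t)*(1389 + t))
(-1217083 + y(-1582)) + W(493) = (-1217083 + (-1258434 + (-1582)**2 + 483*(-1582))) - 3444*493 = (-1217083 + (-1258434 + 2502724 - 764106)) - 1697892 = (-1217083 + 480184) - 1697892 = -736899 - 1697892 = -2434791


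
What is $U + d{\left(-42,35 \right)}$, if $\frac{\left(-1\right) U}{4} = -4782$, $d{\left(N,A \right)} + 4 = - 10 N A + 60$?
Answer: $33884$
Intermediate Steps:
$d{\left(N,A \right)} = 56 - 10 A N$ ($d{\left(N,A \right)} = -4 + \left(- 10 N A + 60\right) = -4 - \left(-60 + 10 A N\right) = 56 - 10 A N$)
$U = 19128$ ($U = \left(-4\right) \left(-4782\right) = 19128$)
$U + d{\left(-42,35 \right)} = 19128 - \left(-56 + 350 \left(-42\right)\right) = 19128 + \left(56 + 14700\right) = 19128 + 14756 = 33884$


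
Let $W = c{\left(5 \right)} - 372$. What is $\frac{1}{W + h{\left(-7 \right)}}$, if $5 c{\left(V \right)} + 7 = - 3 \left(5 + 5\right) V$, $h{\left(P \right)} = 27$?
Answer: $- \frac{5}{1882} \approx -0.0026567$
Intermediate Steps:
$c{\left(V \right)} = - \frac{7}{5} - 6 V$ ($c{\left(V \right)} = - \frac{7}{5} + \frac{\left(-3\right) \left(5 + 5\right) V}{5} = - \frac{7}{5} + \frac{\left(-3\right) 10 V}{5} = - \frac{7}{5} + \frac{\left(-30\right) V}{5} = - \frac{7}{5} - 6 V$)
$W = - \frac{2017}{5}$ ($W = \left(- \frac{7}{5} - 30\right) - 372 = - \frac{157}{5} - 372 = - \frac{2017}{5} \approx -403.4$)
$\frac{1}{W + h{\left(-7 \right)}} = \frac{1}{- \frac{2017}{5} + 27} = \frac{1}{- \frac{1882}{5}} = - \frac{5}{1882}$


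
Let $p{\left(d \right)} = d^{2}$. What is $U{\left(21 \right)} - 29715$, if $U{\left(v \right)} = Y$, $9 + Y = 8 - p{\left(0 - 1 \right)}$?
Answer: $-29717$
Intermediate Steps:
$Y = -2$ ($Y = -9 + \left(8 - \left(0 - 1\right)^{2}\right) = -9 + \left(8 - \left(-1\right)^{2}\right) = -9 + \left(8 - 1\right) = -9 + 7 = -2$)
$U{\left(v \right)} = -2$
$U{\left(21 \right)} - 29715 = -2 - 29715 = -29717$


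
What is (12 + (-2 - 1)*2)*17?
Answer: 102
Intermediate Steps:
(12 + (-2 - 1)*2)*17 = (12 - 3*2)*17 = (12 - 6)*17 = 6*17 = 102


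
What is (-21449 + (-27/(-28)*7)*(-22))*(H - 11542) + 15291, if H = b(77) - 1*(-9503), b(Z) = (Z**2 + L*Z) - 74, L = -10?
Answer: -65770694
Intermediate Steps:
b(Z) = -74 + Z**2 - 10*Z (b(Z) = (Z**2 - 10*Z) - 74 = -74 + Z**2 - 10*Z)
H = 14588 (H = (-74 + 77**2 - 10*77) - 1*(-9503) = (-74 + 5929 - 770) + 9503 = 5085 + 9503 = 14588)
(-21449 + (-27/(-28)*7)*(-22))*(H - 11542) + 15291 = (-21449 + (-27/(-28)*7)*(-22))*(14588 - 11542) + 15291 = (-21449 + (-27*(-1/28)*7)*(-22))*3046 + 15291 = (-21449 + ((27/28)*7)*(-22))*3046 + 15291 = (-21449 + (27/4)*(-22))*3046 + 15291 = (-21449 - 297/2)*3046 + 15291 = -43195/2*3046 + 15291 = -65785985 + 15291 = -65770694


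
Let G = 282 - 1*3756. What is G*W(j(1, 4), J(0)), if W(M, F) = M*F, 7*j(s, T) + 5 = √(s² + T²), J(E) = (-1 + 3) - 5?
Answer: -52110/7 + 10422*√17/7 ≈ -1305.6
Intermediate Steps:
J(E) = -3 (J(E) = 2 - 5 = -3)
G = -3474 (G = 282 - 3756 = -3474)
j(s, T) = -5/7 + √(T² + s²)/7 (j(s, T) = -5/7 + √(s² + T²)/7 = -5/7 + √(T² + s²)/7)
W(M, F) = F*M
G*W(j(1, 4), J(0)) = -(-10422)*(-5/7 + √(4² + 1²)/7) = -(-10422)*(-5/7 + √(16 + 1)/7) = -(-10422)*(-5/7 + √17/7) = -3474*(15/7 - 3*√17/7) = -52110/7 + 10422*√17/7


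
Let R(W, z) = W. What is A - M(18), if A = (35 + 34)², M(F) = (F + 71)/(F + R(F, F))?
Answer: 171307/36 ≈ 4758.5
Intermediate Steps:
M(F) = (71 + F)/(2*F) (M(F) = (F + 71)/(F + F) = (71 + F)/((2*F)) = (71 + F)*(1/(2*F)) = (71 + F)/(2*F))
A = 4761 (A = 69² = 4761)
A - M(18) = 4761 - (71 + 18)/(2*18) = 4761 - 89/(2*18) = 4761 - 1*89/36 = 4761 - 89/36 = 171307/36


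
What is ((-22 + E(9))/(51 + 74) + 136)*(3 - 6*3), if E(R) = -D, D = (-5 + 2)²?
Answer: -50907/25 ≈ -2036.3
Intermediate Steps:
D = 9 (D = (-3)² = 9)
E(R) = -9 (E(R) = -1*9 = -9)
((-22 + E(9))/(51 + 74) + 136)*(3 - 6*3) = ((-22 - 9)/(51 + 74) + 136)*(3 - 6*3) = (-31/125 + 136)*(3 - 18) = (-31*1/125 + 136)*(-15) = (-31/125 + 136)*(-15) = (16969/125)*(-15) = -50907/25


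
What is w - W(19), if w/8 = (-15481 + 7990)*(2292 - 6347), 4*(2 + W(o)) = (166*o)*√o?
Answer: 243008042 - 1577*√19/2 ≈ 2.4300e+8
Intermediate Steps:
W(o) = -2 + 83*o^(3/2)/2 (W(o) = -2 + ((166*o)*√o)/4 = -2 + (166*o^(3/2))/4 = -2 + 83*o^(3/2)/2)
w = 243008040 (w = 8*((-15481 + 7990)*(2292 - 6347)) = 8*(-7491*(-4055)) = 8*30376005 = 243008040)
w - W(19) = 243008040 - (-2 + 83*19^(3/2)/2) = 243008040 - (-2 + 83*(19*√19)/2) = 243008040 - (-2 + 1577*√19/2) = 243008040 + (2 - 1577*√19/2) = 243008042 - 1577*√19/2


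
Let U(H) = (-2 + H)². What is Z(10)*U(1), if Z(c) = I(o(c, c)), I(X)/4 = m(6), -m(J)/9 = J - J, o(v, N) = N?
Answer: 0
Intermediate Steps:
m(J) = 0 (m(J) = -9*(J - J) = -9*0 = 0)
I(X) = 0 (I(X) = 4*0 = 0)
Z(c) = 0
Z(10)*U(1) = 0*(-2 + 1)² = 0*(-1)² = 0*1 = 0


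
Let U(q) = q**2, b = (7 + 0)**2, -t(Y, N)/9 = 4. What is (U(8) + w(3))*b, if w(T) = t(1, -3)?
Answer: 1372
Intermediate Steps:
t(Y, N) = -36 (t(Y, N) = -9*4 = -36)
w(T) = -36
b = 49 (b = 7**2 = 49)
(U(8) + w(3))*b = (8**2 - 36)*49 = (64 - 36)*49 = 28*49 = 1372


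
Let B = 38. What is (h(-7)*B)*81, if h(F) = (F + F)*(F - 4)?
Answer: 474012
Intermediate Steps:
h(F) = 2*F*(-4 + F) (h(F) = (2*F)*(-4 + F) = 2*F*(-4 + F))
(h(-7)*B)*81 = ((2*(-7)*(-4 - 7))*38)*81 = ((2*(-7)*(-11))*38)*81 = (154*38)*81 = 5852*81 = 474012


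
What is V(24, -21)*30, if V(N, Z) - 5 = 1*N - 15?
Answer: 420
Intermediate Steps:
V(N, Z) = -10 + N (V(N, Z) = 5 + (1*N - 15) = 5 + (N - 15) = 5 + (-15 + N) = -10 + N)
V(24, -21)*30 = (-10 + 24)*30 = 14*30 = 420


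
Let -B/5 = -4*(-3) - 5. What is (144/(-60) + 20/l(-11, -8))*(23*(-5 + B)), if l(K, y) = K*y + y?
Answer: 1978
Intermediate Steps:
B = -35 (B = -5*(-4*(-3) - 5) = -5*(12 - 5) = -5*7 = -35)
l(K, y) = y + K*y
(144/(-60) + 20/l(-11, -8))*(23*(-5 + B)) = (144/(-60) + 20/((-8*(1 - 11))))*(23*(-5 - 35)) = (144*(-1/60) + 20/((-8*(-10))))*(23*(-40)) = (-12/5 + 20/80)*(-920) = (-12/5 + 20*(1/80))*(-920) = (-12/5 + 1/4)*(-920) = -43/20*(-920) = 1978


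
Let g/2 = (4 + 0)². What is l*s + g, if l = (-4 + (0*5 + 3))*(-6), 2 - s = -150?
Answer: 944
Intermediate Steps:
s = 152 (s = 2 - 1*(-150) = 2 + 150 = 152)
g = 32 (g = 2*(4 + 0)² = 2*4² = 2*16 = 32)
l = 6 (l = (-4 + (0 + 3))*(-6) = (-4 + 3)*(-6) = -1*(-6) = 6)
l*s + g = 6*152 + 32 = 912 + 32 = 944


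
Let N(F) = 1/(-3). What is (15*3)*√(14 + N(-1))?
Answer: 15*√123 ≈ 166.36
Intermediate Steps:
N(F) = -⅓
(15*3)*√(14 + N(-1)) = (15*3)*√(14 - ⅓) = 45*√(41/3) = 45*(√123/3) = 15*√123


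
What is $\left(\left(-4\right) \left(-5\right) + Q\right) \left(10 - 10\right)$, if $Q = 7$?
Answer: $0$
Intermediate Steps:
$\left(\left(-4\right) \left(-5\right) + Q\right) \left(10 - 10\right) = \left(\left(-4\right) \left(-5\right) + 7\right) \left(10 - 10\right) = \left(20 + 7\right) 0 = 27 \cdot 0 = 0$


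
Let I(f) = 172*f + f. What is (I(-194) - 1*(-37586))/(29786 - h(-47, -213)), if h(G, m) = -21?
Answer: 4024/29807 ≈ 0.13500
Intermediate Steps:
I(f) = 173*f
(I(-194) - 1*(-37586))/(29786 - h(-47, -213)) = (173*(-194) - 1*(-37586))/(29786 - 1*(-21)) = (-33562 + 37586)/(29786 + 21) = 4024/29807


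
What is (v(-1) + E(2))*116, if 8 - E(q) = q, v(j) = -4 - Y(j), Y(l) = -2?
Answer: 464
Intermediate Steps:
v(j) = -2 (v(j) = -4 - 1*(-2) = -4 + 2 = -2)
E(q) = 8 - q
(v(-1) + E(2))*116 = (-2 + (8 - 1*2))*116 = (-2 + (8 - 2))*116 = (-2 + 6)*116 = 4*116 = 464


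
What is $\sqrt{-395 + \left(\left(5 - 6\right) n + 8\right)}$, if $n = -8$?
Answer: $i \sqrt{379} \approx 19.468 i$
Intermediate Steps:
$\sqrt{-395 + \left(\left(5 - 6\right) n + 8\right)} = \sqrt{-395 + \left(\left(5 - 6\right) \left(-8\right) + 8\right)} = \sqrt{-395 + \left(\left(-1\right) \left(-8\right) + 8\right)} = \sqrt{-395 + \left(8 + 8\right)} = \sqrt{-395 + 16} = \sqrt{-379} = i \sqrt{379}$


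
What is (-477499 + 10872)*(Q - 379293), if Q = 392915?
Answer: -6356392994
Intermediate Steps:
(-477499 + 10872)*(Q - 379293) = (-477499 + 10872)*(392915 - 379293) = -466627*13622 = -6356392994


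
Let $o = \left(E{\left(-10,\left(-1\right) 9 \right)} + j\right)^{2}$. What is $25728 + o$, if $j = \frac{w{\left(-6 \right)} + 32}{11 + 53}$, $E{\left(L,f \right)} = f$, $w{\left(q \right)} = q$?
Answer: $\frac{26421097}{1024} \approx 25802.0$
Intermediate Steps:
$j = \frac{13}{32}$ ($j = \frac{-6 + 32}{11 + 53} = \frac{26}{64} = 26 \cdot \frac{1}{64} = \frac{13}{32} \approx 0.40625$)
$o = \frac{75625}{1024}$ ($o = \left(\left(-1\right) 9 + \frac{13}{32}\right)^{2} = \left(-9 + \frac{13}{32}\right)^{2} = \left(- \frac{275}{32}\right)^{2} = \frac{75625}{1024} \approx 73.853$)
$25728 + o = 25728 + \frac{75625}{1024} = \frac{26421097}{1024}$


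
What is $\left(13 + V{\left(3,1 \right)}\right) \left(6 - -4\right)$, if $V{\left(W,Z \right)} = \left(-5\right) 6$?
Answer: $-170$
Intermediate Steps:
$V{\left(W,Z \right)} = -30$
$\left(13 + V{\left(3,1 \right)}\right) \left(6 - -4\right) = \left(13 - 30\right) \left(6 - -4\right) = - 17 \left(6 + 4\right) = \left(-17\right) 10 = -170$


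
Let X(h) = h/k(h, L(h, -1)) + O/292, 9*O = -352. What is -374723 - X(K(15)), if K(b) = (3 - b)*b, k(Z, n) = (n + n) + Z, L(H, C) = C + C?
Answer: -11324904023/30222 ≈ -3.7472e+5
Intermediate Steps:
L(H, C) = 2*C
O = -352/9 (O = (1/9)*(-352) = -352/9 ≈ -39.111)
k(Z, n) = Z + 2*n (k(Z, n) = 2*n + Z = Z + 2*n)
K(b) = b*(3 - b)
X(h) = -88/657 + h/(-4 + h) (X(h) = h/(h + 2*(2*(-1))) - 352/9/292 = h/(h + 2*(-2)) - 352/9*1/292 = h/(h - 4) - 88/657 = h/(-4 + h) - 88/657 = -88/657 + h/(-4 + h))
-374723 - X(K(15)) = -374723 - (352 + 569*(15*(3 - 1*15)))/(657*(-4 + 15*(3 - 1*15))) = -374723 - (352 + 569*(15*(3 - 15)))/(657*(-4 + 15*(3 - 15))) = -374723 - (352 + 569*(15*(-12)))/(657*(-4 + 15*(-12))) = -374723 - (352 + 569*(-180))/(657*(-4 - 180)) = -374723 - (352 - 102420)/(657*(-184)) = -374723 - (-1)*(-102068)/(657*184) = -374723 - 1*25517/30222 = -374723 - 25517/30222 = -11324904023/30222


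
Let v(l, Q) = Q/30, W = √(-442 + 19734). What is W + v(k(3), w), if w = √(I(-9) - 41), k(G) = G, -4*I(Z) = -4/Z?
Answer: 2*√4823 + I*√370/90 ≈ 138.9 + 0.21373*I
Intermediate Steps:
W = 2*√4823 (W = √19292 = 2*√4823 ≈ 138.90)
I(Z) = 1/Z (I(Z) = -(-1)/Z = 1/Z)
w = I*√370/3 (w = √(1/(-9) - 41) = √(-⅑ - 41) = √(-370/9) = I*√370/3 ≈ 6.4118*I)
v(l, Q) = Q/30 (v(l, Q) = Q*(1/30) = Q/30)
W + v(k(3), w) = 2*√4823 + (I*√370/3)/30 = 2*√4823 + I*√370/90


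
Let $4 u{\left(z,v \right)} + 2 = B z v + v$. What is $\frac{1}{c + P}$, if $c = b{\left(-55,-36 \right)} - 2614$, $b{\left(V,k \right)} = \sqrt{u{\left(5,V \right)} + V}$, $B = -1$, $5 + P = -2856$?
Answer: $- \frac{10950}{59951251} - \frac{i \sqrt{2}}{59951251} \approx -0.00018265 - 2.3589 \cdot 10^{-8} i$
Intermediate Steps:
$P = -2861$ ($P = -5 - 2856 = -2861$)
$u{\left(z,v \right)} = - \frac{1}{2} + \frac{v}{4} - \frac{v z}{4}$ ($u{\left(z,v \right)} = - \frac{1}{2} + \frac{- z v + v}{4} = - \frac{1}{2} + \frac{- v z + v}{4} = - \frac{1}{2} + \frac{v - v z}{4} = - \frac{1}{2} - \left(- \frac{v}{4} + \frac{v z}{4}\right) = - \frac{1}{2} + \frac{v}{4} - \frac{v z}{4}$)
$b{\left(V,k \right)} = \frac{i \sqrt{2}}{2}$ ($b{\left(V,k \right)} = \sqrt{\left(- \frac{1}{2} + \frac{V}{4} - \frac{1}{4} V 5\right) + V} = \sqrt{\left(- \frac{1}{2} + \frac{V}{4} - \frac{5 V}{4}\right) + V} = \sqrt{\left(- \frac{1}{2} - V\right) + V} = \sqrt{- \frac{1}{2}} = \frac{i \sqrt{2}}{2}$)
$c = -2614 + \frac{i \sqrt{2}}{2}$ ($c = \frac{i \sqrt{2}}{2} - 2614 = -2614 + \frac{i \sqrt{2}}{2} \approx -2614.0 + 0.70711 i$)
$\frac{1}{c + P} = \frac{1}{\left(-2614 + \frac{i \sqrt{2}}{2}\right) - 2861} = \frac{1}{-5475 + \frac{i \sqrt{2}}{2}}$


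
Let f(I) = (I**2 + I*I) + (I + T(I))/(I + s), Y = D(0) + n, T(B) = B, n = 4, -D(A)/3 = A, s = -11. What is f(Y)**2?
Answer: 46656/49 ≈ 952.16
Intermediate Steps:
D(A) = -3*A
Y = 4 (Y = -3*0 + 4 = 0 + 4 = 4)
f(I) = 2*I**2 + 2*I/(-11 + I) (f(I) = (I**2 + I*I) + (I + I)/(I - 11) = (I**2 + I**2) + (2*I)/(-11 + I) = 2*I**2 + 2*I/(-11 + I))
f(Y)**2 = (2*4*(1 + 4**2 - 11*4)/(-11 + 4))**2 = (2*4*(1 + 16 - 44)/(-7))**2 = (2*4*(-1/7)*(-27))**2 = (216/7)**2 = 46656/49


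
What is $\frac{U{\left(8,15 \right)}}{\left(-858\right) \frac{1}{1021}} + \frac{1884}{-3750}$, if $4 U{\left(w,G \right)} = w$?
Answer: $- \frac{772831}{268125} \approx -2.8824$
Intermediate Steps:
$U{\left(w,G \right)} = \frac{w}{4}$
$\frac{U{\left(8,15 \right)}}{\left(-858\right) \frac{1}{1021}} + \frac{1884}{-3750} = \frac{\frac{1}{4} \cdot 8}{\left(-858\right) \frac{1}{1021}} + \frac{1884}{-3750} = \frac{2}{\left(-858\right) \frac{1}{1021}} + 1884 \left(- \frac{1}{3750}\right) = \frac{2}{- \frac{858}{1021}} - \frac{314}{625} = 2 \left(- \frac{1021}{858}\right) - \frac{314}{625} = - \frac{1021}{429} - \frac{314}{625} = - \frac{772831}{268125}$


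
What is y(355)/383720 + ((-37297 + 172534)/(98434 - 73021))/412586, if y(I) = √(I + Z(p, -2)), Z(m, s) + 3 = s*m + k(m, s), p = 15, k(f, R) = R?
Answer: 45079/3495016006 + √5/47965 ≈ 5.9517e-5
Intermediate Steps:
Z(m, s) = -3 + s + m*s (Z(m, s) = -3 + (s*m + s) = -3 + (m*s + s) = -3 + (s + m*s) = -3 + s + m*s)
y(I) = √(-35 + I) (y(I) = √(I + (-3 - 2 + 15*(-2))) = √(I + (-3 - 2 - 30)) = √(I - 35) = √(-35 + I))
y(355)/383720 + ((-37297 + 172534)/(98434 - 73021))/412586 = √(-35 + 355)/383720 + ((-37297 + 172534)/(98434 - 73021))/412586 = √320*(1/383720) + (135237/25413)*(1/412586) = (8*√5)*(1/383720) + (135237*(1/25413))*(1/412586) = √5/47965 + (45079/8471)*(1/412586) = √5/47965 + 45079/3495016006 = 45079/3495016006 + √5/47965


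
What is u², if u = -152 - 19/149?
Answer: 513792889/22201 ≈ 23143.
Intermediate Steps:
u = -22667/149 (u = -152 - 19/149 = -22667/149 ≈ -152.13)
u² = (-22667/149)² = 513792889/22201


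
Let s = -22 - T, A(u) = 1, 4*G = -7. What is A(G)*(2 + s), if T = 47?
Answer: -67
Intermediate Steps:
G = -7/4 (G = (1/4)*(-7) = -7/4 ≈ -1.7500)
s = -69 (s = -22 - 1*47 = -22 - 47 = -69)
A(G)*(2 + s) = 1*(2 - 69) = 1*(-67) = -67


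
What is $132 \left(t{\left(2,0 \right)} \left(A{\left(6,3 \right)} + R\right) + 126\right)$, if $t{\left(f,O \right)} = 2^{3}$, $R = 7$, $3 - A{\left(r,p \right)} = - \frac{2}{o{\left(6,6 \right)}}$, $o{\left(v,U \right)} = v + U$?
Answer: $27368$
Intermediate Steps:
$o{\left(v,U \right)} = U + v$
$A{\left(r,p \right)} = \frac{19}{6}$ ($A{\left(r,p \right)} = 3 - - \frac{2}{6 + 6} = 3 - - \frac{2}{12} = 3 - \left(-2\right) \frac{1}{12} = 3 - - \frac{1}{6} = 3 + \frac{1}{6} = \frac{19}{6}$)
$t{\left(f,O \right)} = 8$
$132 \left(t{\left(2,0 \right)} \left(A{\left(6,3 \right)} + R\right) + 126\right) = 132 \left(8 \left(\frac{19}{6} + 7\right) + 126\right) = 132 \left(8 \cdot \frac{61}{6} + 126\right) = 132 \left(\frac{244}{3} + 126\right) = 132 \cdot \frac{622}{3} = 27368$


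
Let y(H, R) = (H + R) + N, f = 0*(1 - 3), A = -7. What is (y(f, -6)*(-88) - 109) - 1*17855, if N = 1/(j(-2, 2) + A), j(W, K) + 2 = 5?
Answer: -17414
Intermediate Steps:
j(W, K) = 3 (j(W, K) = -2 + 5 = 3)
f = 0 (f = 0*(-2) = 0)
N = -¼ (N = 1/(3 - 7) = 1/(-4) = -¼ ≈ -0.25000)
y(H, R) = -¼ + H + R (y(H, R) = (H + R) - ¼ = -¼ + H + R)
(y(f, -6)*(-88) - 109) - 1*17855 = ((-¼ + 0 - 6)*(-88) - 109) - 1*17855 = (-25/4*(-88) - 109) - 17855 = (550 - 109) - 17855 = 441 - 17855 = -17414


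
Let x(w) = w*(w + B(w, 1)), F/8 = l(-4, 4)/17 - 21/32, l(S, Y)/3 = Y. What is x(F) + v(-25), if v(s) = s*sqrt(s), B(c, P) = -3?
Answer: -4779/4624 - 125*I ≈ -1.0335 - 125.0*I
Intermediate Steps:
l(S, Y) = 3*Y
v(s) = s**(3/2)
F = 27/68 (F = 8*((3*4)/17 - 21/32) = 8*(12*(1/17) - 21*1/32) = 8*(12/17 - 21/32) = 8*(27/544) = 27/68 ≈ 0.39706)
x(w) = w*(-3 + w) (x(w) = w*(w - 3) = w*(-3 + w))
x(F) + v(-25) = 27*(-3 + 27/68)/68 + (-25)**(3/2) = (27/68)*(-177/68) - 125*I = -4779/4624 - 125*I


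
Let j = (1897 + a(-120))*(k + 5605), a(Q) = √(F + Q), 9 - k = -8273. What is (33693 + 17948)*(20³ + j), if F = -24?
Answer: 1360824989599 + 8605662804*I ≈ 1.3608e+12 + 8.6057e+9*I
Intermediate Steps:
k = 8282 (k = 9 - 1*(-8273) = 9 + 8273 = 8282)
a(Q) = √(-24 + Q)
j = 26343639 + 166644*I (j = (1897 + √(-24 - 120))*(8282 + 5605) = (1897 + √(-144))*13887 = (1897 + 12*I)*13887 = 26343639 + 166644*I ≈ 2.6344e+7 + 1.6664e+5*I)
(33693 + 17948)*(20³ + j) = (33693 + 17948)*(20³ + (26343639 + 166644*I)) = 51641*(8000 + (26343639 + 166644*I)) = 51641*(26351639 + 166644*I) = 1360824989599 + 8605662804*I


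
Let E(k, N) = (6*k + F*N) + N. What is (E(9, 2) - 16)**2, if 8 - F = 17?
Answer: 484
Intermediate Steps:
F = -9 (F = 8 - 1*17 = 8 - 17 = -9)
E(k, N) = -8*N + 6*k (E(k, N) = (6*k - 9*N) + N = (-9*N + 6*k) + N = -8*N + 6*k)
(E(9, 2) - 16)**2 = ((-8*2 + 6*9) - 16)**2 = ((-16 + 54) - 16)**2 = (38 - 16)**2 = 22**2 = 484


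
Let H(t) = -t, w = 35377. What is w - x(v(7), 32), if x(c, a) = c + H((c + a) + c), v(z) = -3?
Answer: 35406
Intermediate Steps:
x(c, a) = -a - c (x(c, a) = c - ((c + a) + c) = c - ((a + c) + c) = c - (a + 2*c) = c + (-a - 2*c) = -a - c)
w - x(v(7), 32) = 35377 - (-1*32 - 1*(-3)) = 35377 - (-32 + 3) = 35377 - 1*(-29) = 35377 + 29 = 35406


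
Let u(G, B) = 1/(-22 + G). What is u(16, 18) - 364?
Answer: -2185/6 ≈ -364.17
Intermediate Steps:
u(16, 18) - 364 = 1/(-22 + 16) - 364 = 1/(-6) - 364 = -1/6 - 364 = -2185/6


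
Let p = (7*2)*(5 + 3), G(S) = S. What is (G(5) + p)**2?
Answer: 13689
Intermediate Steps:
p = 112 (p = 14*8 = 112)
(G(5) + p)**2 = (5 + 112)**2 = 117**2 = 13689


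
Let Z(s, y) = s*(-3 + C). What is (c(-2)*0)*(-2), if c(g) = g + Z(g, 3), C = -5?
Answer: 0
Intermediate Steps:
Z(s, y) = -8*s (Z(s, y) = s*(-3 - 5) = s*(-8) = -8*s)
c(g) = -7*g (c(g) = g - 8*g = -7*g)
(c(-2)*0)*(-2) = (-7*(-2)*0)*(-2) = (14*0)*(-2) = 0*(-2) = 0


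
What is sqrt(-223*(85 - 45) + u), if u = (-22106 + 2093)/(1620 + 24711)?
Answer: I*sqrt(687217254047)/8777 ≈ 94.45*I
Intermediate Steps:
u = -6671/8777 (u = -20013/26331 = -20013*1/26331 = -6671/8777 ≈ -0.76005)
sqrt(-223*(85 - 45) + u) = sqrt(-223*(85 - 45) - 6671/8777) = sqrt(-223*40 - 6671/8777) = sqrt(-8920 - 6671/8777) = sqrt(-78297511/8777) = I*sqrt(687217254047)/8777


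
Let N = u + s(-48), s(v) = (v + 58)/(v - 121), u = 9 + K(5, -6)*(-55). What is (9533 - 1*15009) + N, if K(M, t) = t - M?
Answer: -821688/169 ≈ -4862.1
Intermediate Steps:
u = 614 (u = 9 + (-6 - 1*5)*(-55) = 9 + (-6 - 5)*(-55) = 9 - 11*(-55) = 9 + 605 = 614)
s(v) = (58 + v)/(-121 + v)
N = 103756/169 (N = 614 + (58 - 48)/(-121 - 48) = 614 + 10/(-169) = 614 - 1/169*10 = 614 - 10/169 = 103756/169 ≈ 613.94)
(9533 - 1*15009) + N = (9533 - 1*15009) + 103756/169 = (9533 - 15009) + 103756/169 = -5476 + 103756/169 = -821688/169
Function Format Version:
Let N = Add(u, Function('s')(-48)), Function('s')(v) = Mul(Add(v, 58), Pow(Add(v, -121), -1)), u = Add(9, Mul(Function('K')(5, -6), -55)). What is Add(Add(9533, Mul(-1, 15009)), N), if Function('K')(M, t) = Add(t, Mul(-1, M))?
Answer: Rational(-821688, 169) ≈ -4862.1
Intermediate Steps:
u = 614 (u = Add(9, Mul(Add(-6, Mul(-1, 5)), -55)) = Add(9, Mul(Add(-6, -5), -55)) = Add(9, Mul(-11, -55)) = Add(9, 605) = 614)
Function('s')(v) = Mul(Pow(Add(-121, v), -1), Add(58, v)) (Function('s')(v) = Mul(Add(58, v), Pow(Add(-121, v), -1)) = Mul(Pow(Add(-121, v), -1), Add(58, v)))
N = Rational(103756, 169) (N = Add(614, Mul(Pow(Add(-121, -48), -1), Add(58, -48))) = Add(614, Mul(Pow(-169, -1), 10)) = Add(614, Mul(Rational(-1, 169), 10)) = Add(614, Rational(-10, 169)) = Rational(103756, 169) ≈ 613.94)
Add(Add(9533, Mul(-1, 15009)), N) = Add(Add(9533, Mul(-1, 15009)), Rational(103756, 169)) = Add(Add(9533, -15009), Rational(103756, 169)) = Add(-5476, Rational(103756, 169)) = Rational(-821688, 169)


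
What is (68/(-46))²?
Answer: 1156/529 ≈ 2.1853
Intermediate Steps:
(68/(-46))² = (68*(-1/46))² = (-34/23)² = 1156/529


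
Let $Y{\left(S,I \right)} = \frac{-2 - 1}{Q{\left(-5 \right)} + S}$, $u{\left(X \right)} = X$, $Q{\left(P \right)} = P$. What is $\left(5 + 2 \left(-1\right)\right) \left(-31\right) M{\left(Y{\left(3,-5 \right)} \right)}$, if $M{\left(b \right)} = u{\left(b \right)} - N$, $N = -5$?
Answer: $- \frac{1209}{2} \approx -604.5$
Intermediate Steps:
$Y{\left(S,I \right)} = - \frac{3}{-5 + S}$ ($Y{\left(S,I \right)} = \frac{-2 - 1}{-5 + S} = - \frac{3}{-5 + S}$)
$M{\left(b \right)} = 5 + b$ ($M{\left(b \right)} = b - -5 = b + 5 = 5 + b$)
$\left(5 + 2 \left(-1\right)\right) \left(-31\right) M{\left(Y{\left(3,-5 \right)} \right)} = \left(5 + 2 \left(-1\right)\right) \left(-31\right) \left(5 - \frac{3}{-5 + 3}\right) = \left(5 - 2\right) \left(-31\right) \left(5 - \frac{3}{-2}\right) = 3 \left(-31\right) \left(5 - - \frac{3}{2}\right) = - 93 \left(5 + \frac{3}{2}\right) = \left(-93\right) \frac{13}{2} = - \frac{1209}{2}$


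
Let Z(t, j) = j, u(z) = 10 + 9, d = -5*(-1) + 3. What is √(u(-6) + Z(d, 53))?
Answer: 6*√2 ≈ 8.4853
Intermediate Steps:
d = 8 (d = 5 + 3 = 8)
u(z) = 19
√(u(-6) + Z(d, 53)) = √(19 + 53) = √72 = 6*√2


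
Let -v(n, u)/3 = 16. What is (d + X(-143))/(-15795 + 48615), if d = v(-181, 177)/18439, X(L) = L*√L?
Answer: -4/50430665 - 143*I*√143/32820 ≈ -7.9317e-8 - 0.052103*I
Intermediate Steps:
v(n, u) = -48 (v(n, u) = -3*16 = -48)
X(L) = L^(3/2)
d = -48/18439 ≈ -0.0026032
(d + X(-143))/(-15795 + 48615) = (-48/18439 + (-143)^(3/2))/(-15795 + 48615) = (-48/18439 - 143*I*√143)/32820 = (-48/18439 - 143*I*√143)*(1/32820) = -4/50430665 - 143*I*√143/32820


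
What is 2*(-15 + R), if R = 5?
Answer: -20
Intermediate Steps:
2*(-15 + R) = 2*(-15 + 5) = 2*(-10) = -20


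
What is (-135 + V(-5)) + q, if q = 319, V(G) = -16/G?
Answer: 936/5 ≈ 187.20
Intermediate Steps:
(-135 + V(-5)) + q = (-135 - 16/(-5)) + 319 = (-135 - 16*(-⅕)) + 319 = (-135 + 16/5) + 319 = -659/5 + 319 = 936/5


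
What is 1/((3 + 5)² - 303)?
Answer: -1/239 ≈ -0.0041841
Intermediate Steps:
1/((3 + 5)² - 303) = 1/(8² - 303) = 1/(64 - 303) = 1/(-239) = -1/239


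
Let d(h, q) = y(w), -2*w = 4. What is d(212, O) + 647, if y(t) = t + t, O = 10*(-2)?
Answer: 643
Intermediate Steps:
w = -2 (w = -1/2*4 = -2)
O = -20
y(t) = 2*t
d(h, q) = -4 (d(h, q) = 2*(-2) = -4)
d(212, O) + 647 = -4 + 647 = 643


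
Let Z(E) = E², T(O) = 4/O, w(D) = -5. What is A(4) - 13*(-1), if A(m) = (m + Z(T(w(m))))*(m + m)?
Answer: 1253/25 ≈ 50.120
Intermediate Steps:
A(m) = 2*m*(16/25 + m) (A(m) = (m + (4/(-5))²)*(m + m) = (m + (4*(-⅕))²)*(2*m) = (m + (-⅘)²)*(2*m) = (m + 16/25)*(2*m) = (16/25 + m)*(2*m) = 2*m*(16/25 + m))
A(4) - 13*(-1) = (2/25)*4*(16 + 25*4) - 13*(-1) = (2/25)*4*(16 + 100) + 13 = (2/25)*4*116 + 13 = 928/25 + 13 = 1253/25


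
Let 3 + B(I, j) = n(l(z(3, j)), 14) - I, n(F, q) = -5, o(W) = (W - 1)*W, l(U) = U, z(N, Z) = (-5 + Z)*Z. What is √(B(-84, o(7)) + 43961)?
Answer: 3*√4893 ≈ 209.85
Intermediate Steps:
z(N, Z) = Z*(-5 + Z)
o(W) = W*(-1 + W) (o(W) = (-1 + W)*W = W*(-1 + W))
B(I, j) = -8 - I (B(I, j) = -3 + (-5 - I) = -8 - I)
√(B(-84, o(7)) + 43961) = √((-8 - 1*(-84)) + 43961) = √((-8 + 84) + 43961) = √(76 + 43961) = √44037 = 3*√4893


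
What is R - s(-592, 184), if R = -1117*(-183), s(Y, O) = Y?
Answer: 205003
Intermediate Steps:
R = 204411
R - s(-592, 184) = 204411 - 1*(-592) = 204411 + 592 = 205003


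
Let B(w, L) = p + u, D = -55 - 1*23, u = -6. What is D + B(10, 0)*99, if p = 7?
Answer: 21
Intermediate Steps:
D = -78 (D = -55 - 23 = -78)
B(w, L) = 1 (B(w, L) = 7 - 6 = 1)
D + B(10, 0)*99 = -78 + 1*99 = -78 + 99 = 21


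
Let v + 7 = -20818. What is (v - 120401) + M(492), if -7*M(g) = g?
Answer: -989074/7 ≈ -1.4130e+5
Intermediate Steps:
v = -20825 (v = -7 - 20818 = -20825)
M(g) = -g/7
(v - 120401) + M(492) = (-20825 - 120401) - ⅐*492 = -141226 - 492/7 = -989074/7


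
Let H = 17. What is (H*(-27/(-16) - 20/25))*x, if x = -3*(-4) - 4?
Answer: 1207/10 ≈ 120.70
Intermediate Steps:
x = 8 (x = 12 - 4 = 8)
(H*(-27/(-16) - 20/25))*x = (17*(-27/(-16) - 20/25))*8 = (17*(-27*(-1/16) - 20*1/25))*8 = (17*(27/16 - ⅘))*8 = (17*(71/80))*8 = (1207/80)*8 = 1207/10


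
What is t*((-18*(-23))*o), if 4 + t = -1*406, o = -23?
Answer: 3904020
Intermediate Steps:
t = -410 (t = -4 - 1*406 = -4 - 406 = -410)
t*((-18*(-23))*o) = -410*(-18*(-23))*(-23) = -169740*(-23) = -410*(-9522) = 3904020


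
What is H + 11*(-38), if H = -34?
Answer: -452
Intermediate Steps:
H + 11*(-38) = -34 + 11*(-38) = -34 - 418 = -452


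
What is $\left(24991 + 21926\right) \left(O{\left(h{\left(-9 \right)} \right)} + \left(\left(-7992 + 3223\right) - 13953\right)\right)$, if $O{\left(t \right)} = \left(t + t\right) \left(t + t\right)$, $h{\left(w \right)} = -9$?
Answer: $-863178966$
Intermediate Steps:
$O{\left(t \right)} = 4 t^{2}$ ($O{\left(t \right)} = 2 t 2 t = 4 t^{2}$)
$\left(24991 + 21926\right) \left(O{\left(h{\left(-9 \right)} \right)} + \left(\left(-7992 + 3223\right) - 13953\right)\right) = \left(24991 + 21926\right) \left(4 \left(-9\right)^{2} + \left(\left(-7992 + 3223\right) - 13953\right)\right) = 46917 \left(4 \cdot 81 - 18722\right) = 46917 \left(324 - 18722\right) = 46917 \left(-18398\right) = -863178966$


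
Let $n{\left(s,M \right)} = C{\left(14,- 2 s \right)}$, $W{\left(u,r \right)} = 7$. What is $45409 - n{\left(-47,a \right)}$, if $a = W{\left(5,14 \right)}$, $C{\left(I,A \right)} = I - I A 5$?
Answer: $51975$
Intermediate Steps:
$C{\left(I,A \right)} = I - 5 A I$ ($C{\left(I,A \right)} = I - A I 5 = I - 5 A I$)
$a = 7$
$n{\left(s,M \right)} = 14 + 140 s$ ($n{\left(s,M \right)} = 14 \left(1 - 5 \left(- 2 s\right)\right) = 14 \left(1 + 10 s\right) = 14 + 140 s$)
$45409 - n{\left(-47,a \right)} = 45409 - \left(14 + 140 \left(-47\right)\right) = 45409 - \left(14 - 6580\right) = 45409 - -6566 = 45409 + 6566 = 51975$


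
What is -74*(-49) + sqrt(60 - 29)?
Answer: 3626 + sqrt(31) ≈ 3631.6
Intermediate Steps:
-74*(-49) + sqrt(60 - 29) = 3626 + sqrt(31)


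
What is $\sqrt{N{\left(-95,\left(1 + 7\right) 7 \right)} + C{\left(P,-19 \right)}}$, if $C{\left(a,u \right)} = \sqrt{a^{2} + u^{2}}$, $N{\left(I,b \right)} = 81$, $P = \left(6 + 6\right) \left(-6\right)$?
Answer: $\sqrt{81 + \sqrt{5545}} \approx 12.469$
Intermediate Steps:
$P = -72$ ($P = 12 \left(-6\right) = -72$)
$\sqrt{N{\left(-95,\left(1 + 7\right) 7 \right)} + C{\left(P,-19 \right)}} = \sqrt{81 + \sqrt{\left(-72\right)^{2} + \left(-19\right)^{2}}} = \sqrt{81 + \sqrt{5184 + 361}} = \sqrt{81 + \sqrt{5545}}$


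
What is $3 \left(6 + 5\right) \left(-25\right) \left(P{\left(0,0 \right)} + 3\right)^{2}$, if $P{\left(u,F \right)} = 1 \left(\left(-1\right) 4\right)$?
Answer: $-825$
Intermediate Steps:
$P{\left(u,F \right)} = -4$ ($P{\left(u,F \right)} = 1 \left(-4\right) = -4$)
$3 \left(6 + 5\right) \left(-25\right) \left(P{\left(0,0 \right)} + 3\right)^{2} = 3 \left(6 + 5\right) \left(-25\right) \left(-4 + 3\right)^{2} = 3 \cdot 11 \left(-25\right) \left(-1\right)^{2} = 33 \left(-25\right) 1 = \left(-825\right) 1 = -825$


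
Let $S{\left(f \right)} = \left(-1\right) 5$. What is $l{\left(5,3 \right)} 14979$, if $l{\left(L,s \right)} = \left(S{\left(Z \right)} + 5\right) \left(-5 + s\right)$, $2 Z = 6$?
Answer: $0$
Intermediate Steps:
$Z = 3$ ($Z = \frac{1}{2} \cdot 6 = 3$)
$S{\left(f \right)} = -5$
$l{\left(L,s \right)} = 0$ ($l{\left(L,s \right)} = \left(-5 + 5\right) \left(-5 + s\right) = 0 \left(-5 + s\right) = 0$)
$l{\left(5,3 \right)} 14979 = 0 \cdot 14979 = 0$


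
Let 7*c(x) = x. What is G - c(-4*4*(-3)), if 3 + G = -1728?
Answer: -12165/7 ≈ -1737.9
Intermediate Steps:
c(x) = x/7
G = -1731 (G = -3 - 1728 = -1731)
G - c(-4*4*(-3)) = -1731 - -4*4*(-3)/7 = -1731 - (-16*(-3))/7 = -1731 - 48/7 = -12165/7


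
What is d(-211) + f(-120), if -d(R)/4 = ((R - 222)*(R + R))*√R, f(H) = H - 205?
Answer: -325 - 730904*I*√211 ≈ -325.0 - 1.0617e+7*I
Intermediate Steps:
f(H) = -205 + H
d(R) = -8*R^(3/2)*(-222 + R) (d(R) = -4*(R - 222)*(R + R)*√R = -4*(-222 + R)*(2*R)*√R = -4*2*R*(-222 + R)*√R = -8*R^(3/2)*(-222 + R))
d(-211) + f(-120) = 8*(-211)^(3/2)*(222 - 1*(-211)) + (-205 - 120) = 8*(-211*I*√211)*(222 + 211) - 325 = 8*(-211*I*√211)*433 - 325 = -730904*I*√211 - 325 = -325 - 730904*I*√211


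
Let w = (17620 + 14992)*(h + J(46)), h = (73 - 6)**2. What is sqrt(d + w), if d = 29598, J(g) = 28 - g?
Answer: 5*sqrt(5833514) ≈ 12076.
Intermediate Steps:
h = 4489 (h = 67**2 = 4489)
w = 145808252 (w = (17620 + 14992)*(4489 + (28 - 1*46)) = 32612*(4489 + (28 - 46)) = 32612*(4489 - 18) = 32612*4471 = 145808252)
sqrt(d + w) = sqrt(29598 + 145808252) = sqrt(145837850) = 5*sqrt(5833514)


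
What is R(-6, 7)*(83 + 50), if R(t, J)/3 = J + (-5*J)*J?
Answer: -94962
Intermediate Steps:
R(t, J) = -15*J² + 3*J (R(t, J) = 3*(J + (-5*J)*J) = 3*(J - 5*J²) = -15*J² + 3*J)
R(-6, 7)*(83 + 50) = (3*7*(1 - 5*7))*(83 + 50) = (3*7*(1 - 35))*133 = (3*7*(-34))*133 = -714*133 = -94962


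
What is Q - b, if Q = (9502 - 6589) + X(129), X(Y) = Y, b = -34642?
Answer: 37684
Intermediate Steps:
Q = 3042 (Q = (9502 - 6589) + 129 = 2913 + 129 = 3042)
Q - b = 3042 - 1*(-34642) = 3042 + 34642 = 37684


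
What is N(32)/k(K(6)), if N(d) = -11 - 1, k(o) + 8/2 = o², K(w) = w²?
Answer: -3/323 ≈ -0.0092879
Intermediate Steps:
k(o) = -4 + o²
N(d) = -12
N(32)/k(K(6)) = -12/(-4 + (6²)²) = -12/(-4 + 36²) = -12/(-4 + 1296) = -12/1292 = -12*1/1292 = -3/323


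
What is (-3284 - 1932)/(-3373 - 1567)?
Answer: 1304/1235 ≈ 1.0559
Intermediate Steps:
(-3284 - 1932)/(-3373 - 1567) = -5216/(-4940) = -5216*(-1/4940) = 1304/1235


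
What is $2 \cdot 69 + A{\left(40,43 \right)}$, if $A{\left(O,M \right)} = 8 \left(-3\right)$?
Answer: $114$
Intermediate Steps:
$A{\left(O,M \right)} = -24$
$2 \cdot 69 + A{\left(40,43 \right)} = 2 \cdot 69 - 24 = 138 - 24 = 114$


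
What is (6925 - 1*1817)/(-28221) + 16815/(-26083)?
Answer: -607768079/736088343 ≈ -0.82567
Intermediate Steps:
(6925 - 1*1817)/(-28221) + 16815/(-26083) = (6925 - 1817)*(-1/28221) + 16815*(-1/26083) = 5108*(-1/28221) - 16815/26083 = -5108/28221 - 16815/26083 = -607768079/736088343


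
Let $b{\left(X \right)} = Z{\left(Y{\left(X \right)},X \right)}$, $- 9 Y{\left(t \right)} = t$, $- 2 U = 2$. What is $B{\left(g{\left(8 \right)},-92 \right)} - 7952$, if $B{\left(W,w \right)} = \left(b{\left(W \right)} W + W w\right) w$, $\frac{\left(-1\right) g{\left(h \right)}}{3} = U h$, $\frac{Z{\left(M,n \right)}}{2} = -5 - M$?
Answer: $205488$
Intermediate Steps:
$U = -1$ ($U = \left(- \frac{1}{2}\right) 2 = -1$)
$Y{\left(t \right)} = - \frac{t}{9}$
$Z{\left(M,n \right)} = -10 - 2 M$ ($Z{\left(M,n \right)} = 2 \left(-5 - M\right) = -10 - 2 M$)
$b{\left(X \right)} = -10 + \frac{2 X}{9}$ ($b{\left(X \right)} = -10 - 2 \left(- \frac{X}{9}\right) = -10 + \frac{2 X}{9}$)
$g{\left(h \right)} = 3 h$ ($g{\left(h \right)} = - 3 \left(- h\right) = 3 h$)
$B{\left(W,w \right)} = w \left(W w + W \left(-10 + \frac{2 W}{9}\right)\right)$ ($B{\left(W,w \right)} = \left(\left(-10 + \frac{2 W}{9}\right) W + W w\right) w = \left(W \left(-10 + \frac{2 W}{9}\right) + W w\right) w = \left(W w + W \left(-10 + \frac{2 W}{9}\right)\right) w = w \left(W w + W \left(-10 + \frac{2 W}{9}\right)\right)$)
$B{\left(g{\left(8 \right)},-92 \right)} - 7952 = \frac{1}{9} \cdot 3 \cdot 8 \left(-92\right) \left(-90 + 2 \cdot 3 \cdot 8 + 9 \left(-92\right)\right) - 7952 = \frac{1}{9} \cdot 24 \left(-92\right) \left(-90 + 2 \cdot 24 - 828\right) - 7952 = \frac{1}{9} \cdot 24 \left(-92\right) \left(-90 + 48 - 828\right) - 7952 = \frac{1}{9} \cdot 24 \left(-92\right) \left(-870\right) - 7952 = 213440 - 7952 = 205488$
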